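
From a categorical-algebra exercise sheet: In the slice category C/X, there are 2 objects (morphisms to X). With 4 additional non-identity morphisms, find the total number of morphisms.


In the slice category C/X, objects are morphisms to X.
Identity morphisms: 2 (one per object of C/X).
Non-identity morphisms: 4.
Total = 2 + 4 = 6

6


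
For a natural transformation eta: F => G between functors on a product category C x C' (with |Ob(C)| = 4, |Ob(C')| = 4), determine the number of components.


A natural transformation eta: F => G assigns one component morphism per
object of the domain category.
The domain is the product category C x C', so
|Ob(C x C')| = |Ob(C)| * |Ob(C')| = 4 * 4 = 16.
Therefore eta has 16 component morphisms.

16


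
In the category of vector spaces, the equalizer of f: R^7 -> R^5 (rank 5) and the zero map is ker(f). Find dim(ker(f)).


The equalizer of f and the zero map is ker(f).
By the rank-nullity theorem: dim(ker(f)) = dim(domain) - rank(f).
dim(ker(f)) = 7 - 5 = 2

2


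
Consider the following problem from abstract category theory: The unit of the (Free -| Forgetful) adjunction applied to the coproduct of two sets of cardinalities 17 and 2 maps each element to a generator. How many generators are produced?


The unit eta_X: X -> U(F(X)) of the Free-Forgetful adjunction
maps each element of X to a generator of F(X). For X = S + T (disjoint
union in Set), |S + T| = |S| + |T|.
Total mappings = 17 + 2 = 19.

19


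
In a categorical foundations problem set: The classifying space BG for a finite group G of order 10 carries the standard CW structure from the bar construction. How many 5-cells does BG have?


In the bar-construction CW model of BG, the n-cells are indexed by
n-tuples [g_1|...|g_n] of non-identity elements of G (degenerate
simplices with some g_i = e do not contribute cells), so there are
(|G| - 1)^n n-cells.
For dim = 5 with |G| = 10:
cells = (10 - 1)^5 = 9^5 = 59049

59049


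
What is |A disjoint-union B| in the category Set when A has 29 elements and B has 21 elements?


In Set, the coproduct A + B is the disjoint union.
|A + B| = |A| + |B| = 29 + 21 = 50

50


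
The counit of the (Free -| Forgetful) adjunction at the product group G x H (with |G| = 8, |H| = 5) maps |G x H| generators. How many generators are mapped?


The counit epsilon_K: F(U(K)) -> K of the Free-Forgetful adjunction
maps |K| generators of F(U(K)) into K. For K = G x H (the product group),
|G x H| = |G| * |H|.
Total generators mapped = 8 * 5 = 40.

40


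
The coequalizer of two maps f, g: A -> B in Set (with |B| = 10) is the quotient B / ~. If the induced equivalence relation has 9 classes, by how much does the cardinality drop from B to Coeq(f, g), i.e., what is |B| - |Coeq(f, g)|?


The coequalizer Coeq(f, g) = B / ~ has one element per equivalence class.
|B| = 10, |Coeq(f, g)| = 9.
|B| - |Coeq(f, g)| = 10 - 9 = 1.

1


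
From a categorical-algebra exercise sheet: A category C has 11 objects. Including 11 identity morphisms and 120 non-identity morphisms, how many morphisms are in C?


Each object has an identity morphism, giving 11 identities.
Adding the 120 non-identity morphisms:
Total = 11 + 120 = 131

131


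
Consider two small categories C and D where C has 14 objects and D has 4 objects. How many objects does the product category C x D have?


The product category C x D has objects that are pairs (c, d).
Number of pairs = |Ob(C)| * |Ob(D)| = 14 * 4 = 56

56


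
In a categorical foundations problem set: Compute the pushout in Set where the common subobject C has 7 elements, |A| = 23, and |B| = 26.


The pushout A +_C B identifies the images of C in A and B.
|A +_C B| = |A| + |B| - |C| (for injections).
= 23 + 26 - 7 = 42

42


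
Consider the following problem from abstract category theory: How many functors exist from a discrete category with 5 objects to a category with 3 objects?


A functor from a discrete category C to D is determined by
where each object maps. Each of the 5 objects of C can map
to any of the 3 objects of D independently.
Number of functors = 3^5 = 243

243


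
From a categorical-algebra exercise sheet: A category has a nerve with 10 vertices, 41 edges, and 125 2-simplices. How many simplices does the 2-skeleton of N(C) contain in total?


The 2-skeleton of the nerve N(C) consists of simplices in dimensions 0, 1, 2:
  |N(C)_0| = 10 (objects)
  |N(C)_1| = 41 (morphisms)
  |N(C)_2| = 125 (composable pairs)
Total = 10 + 41 + 125 = 176

176


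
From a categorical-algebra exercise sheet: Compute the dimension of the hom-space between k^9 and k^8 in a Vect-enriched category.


In Vect-enriched categories, Hom(k^n, k^m) is the space of m x n matrices.
dim(Hom(k^9, k^8)) = 8 * 9 = 72

72


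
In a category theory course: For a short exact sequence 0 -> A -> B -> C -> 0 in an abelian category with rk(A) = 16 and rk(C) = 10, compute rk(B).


For a short exact sequence 0 -> A -> B -> C -> 0,
rank is additive: rank(B) = rank(A) + rank(C).
rank(B) = 16 + 10 = 26

26


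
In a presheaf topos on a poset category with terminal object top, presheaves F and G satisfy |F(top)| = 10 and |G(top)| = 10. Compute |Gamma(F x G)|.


Global sections of a presheaf on a poset with terminal top satisfy
Gamma(H) ~ H(top). Presheaves admit pointwise products, so
(F x G)(top) = F(top) x G(top) (Cartesian product).
|Gamma(F x G)| = |F(top)| * |G(top)| = 10 * 10 = 100.

100


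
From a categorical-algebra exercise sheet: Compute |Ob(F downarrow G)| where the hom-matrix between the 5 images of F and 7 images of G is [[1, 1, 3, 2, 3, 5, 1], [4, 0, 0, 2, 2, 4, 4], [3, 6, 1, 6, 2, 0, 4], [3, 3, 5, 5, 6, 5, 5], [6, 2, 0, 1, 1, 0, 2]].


Objects of (F downarrow G) are triples (a, b, h: F(a)->G(b)).
The count equals the sum of all entries in the hom-matrix.
sum(row 0) = 16
sum(row 1) = 16
sum(row 2) = 22
sum(row 3) = 32
sum(row 4) = 12
Grand total = 98

98


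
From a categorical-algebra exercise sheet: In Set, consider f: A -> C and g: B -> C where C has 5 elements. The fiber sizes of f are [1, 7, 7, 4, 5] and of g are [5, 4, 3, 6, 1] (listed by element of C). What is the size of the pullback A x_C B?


The pullback A x_C B consists of pairs (a, b) with f(a) = g(b).
For each element c in C, the fiber product has |f^-1(c)| * |g^-1(c)| elements.
Summing over C: 1 * 5 + 7 * 4 + 7 * 3 + 4 * 6 + 5 * 1
= 5 + 28 + 21 + 24 + 5 = 83

83


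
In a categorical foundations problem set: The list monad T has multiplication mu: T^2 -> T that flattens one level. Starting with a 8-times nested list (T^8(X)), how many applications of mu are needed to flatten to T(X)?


Each application of mu: T^2 -> T removes one layer of nesting.
Starting at depth 8 (i.e., T^8(X)), we need to reach T(X).
Number of mu applications = 8 - 1 = 7

7


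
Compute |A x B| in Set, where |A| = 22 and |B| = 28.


In Set, the product A x B is the Cartesian product.
By the universal property, |A x B| = |A| * |B|.
|A x B| = 22 * 28 = 616

616


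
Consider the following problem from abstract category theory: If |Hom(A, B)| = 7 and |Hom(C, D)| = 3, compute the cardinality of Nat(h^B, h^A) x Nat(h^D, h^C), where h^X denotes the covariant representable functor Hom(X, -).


By the Yoneda lemma, Nat(h^B, h^A) is isomorphic to Hom(A, B),
so |Nat(h^B, h^A)| = |Hom(A, B)| and |Nat(h^D, h^C)| = |Hom(C, D)|.
|Hom(A, B)| = 7, |Hom(C, D)| = 3.
|Nat(h^B, h^A) x Nat(h^D, h^C)| = 7 * 3 = 21

21


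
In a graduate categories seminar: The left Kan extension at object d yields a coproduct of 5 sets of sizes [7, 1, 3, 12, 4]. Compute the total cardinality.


Pointwise, the left Kan extension (Lan_F H)(d) is the colimit, indexed
by the comma category (F downarrow d), of H composed with the
projection (F downarrow d) -> C. Here that colimit is given
as a coproduct (disjoint union) of sets, so its cardinality is the
sum of the sizes of the summands.
Coproduct of sets with sizes: 7 + 1 + 3 + 12 + 4
= 27

27


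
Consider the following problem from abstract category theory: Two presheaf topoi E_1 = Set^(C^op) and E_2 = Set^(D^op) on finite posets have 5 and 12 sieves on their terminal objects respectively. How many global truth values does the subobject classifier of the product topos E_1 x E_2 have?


In a product of presheaf topoi E_1 x E_2, the subobject classifier
is Omega = Omega_1 x Omega_2 (componentwise), so
|Omega(top)| = |Omega_1(top_1)| * |Omega_2(top_2)|.
= 5 * 12 = 60.

60


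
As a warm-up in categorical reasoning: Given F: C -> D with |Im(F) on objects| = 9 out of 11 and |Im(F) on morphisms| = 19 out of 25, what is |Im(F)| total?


The image of F consists of distinct objects and distinct morphisms.
|Im(F)| on objects = 9
|Im(F)| on morphisms = 19
Total image cardinality = 9 + 19 = 28

28


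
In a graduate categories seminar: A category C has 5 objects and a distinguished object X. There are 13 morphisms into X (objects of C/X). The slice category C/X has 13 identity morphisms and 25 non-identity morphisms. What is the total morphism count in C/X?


In the slice category C/X, objects are morphisms to X.
Identity morphisms: 13 (one per object of C/X).
Non-identity morphisms: 25.
Total = 13 + 25 = 38

38


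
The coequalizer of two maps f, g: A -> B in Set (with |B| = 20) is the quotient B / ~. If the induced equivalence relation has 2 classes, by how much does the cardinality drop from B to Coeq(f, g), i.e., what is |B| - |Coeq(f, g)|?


The coequalizer Coeq(f, g) = B / ~ has one element per equivalence class.
|B| = 20, |Coeq(f, g)| = 2.
|B| - |Coeq(f, g)| = 20 - 2 = 18.

18


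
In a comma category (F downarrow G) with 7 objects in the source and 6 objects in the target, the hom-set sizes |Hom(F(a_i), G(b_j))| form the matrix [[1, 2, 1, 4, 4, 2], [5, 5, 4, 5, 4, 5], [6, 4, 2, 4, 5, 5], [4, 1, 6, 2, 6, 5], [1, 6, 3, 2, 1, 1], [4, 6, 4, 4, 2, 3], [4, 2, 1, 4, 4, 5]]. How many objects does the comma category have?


Objects of (F downarrow G) are triples (a, b, h: F(a)->G(b)).
The count equals the sum of all entries in the hom-matrix.
sum(row 0) = 14
sum(row 1) = 28
sum(row 2) = 26
sum(row 3) = 24
sum(row 4) = 14
sum(row 5) = 23
sum(row 6) = 20
Grand total = 149

149


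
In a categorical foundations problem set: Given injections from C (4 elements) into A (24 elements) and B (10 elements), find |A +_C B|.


The pushout A +_C B identifies the images of C in A and B.
|A +_C B| = |A| + |B| - |C| (for injections).
= 24 + 10 - 4 = 30

30


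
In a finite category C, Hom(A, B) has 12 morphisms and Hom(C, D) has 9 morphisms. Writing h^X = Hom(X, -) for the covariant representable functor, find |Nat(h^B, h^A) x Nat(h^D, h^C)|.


By the Yoneda lemma, Nat(h^B, h^A) is isomorphic to Hom(A, B),
so |Nat(h^B, h^A)| = |Hom(A, B)| and |Nat(h^D, h^C)| = |Hom(C, D)|.
|Hom(A, B)| = 12, |Hom(C, D)| = 9.
|Nat(h^B, h^A) x Nat(h^D, h^C)| = 12 * 9 = 108

108


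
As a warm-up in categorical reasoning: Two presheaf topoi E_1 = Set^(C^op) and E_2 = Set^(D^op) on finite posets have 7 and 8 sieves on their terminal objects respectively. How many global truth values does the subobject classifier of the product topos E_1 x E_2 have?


In a product of presheaf topoi E_1 x E_2, the subobject classifier
is Omega = Omega_1 x Omega_2 (componentwise), so
|Omega(top)| = |Omega_1(top_1)| * |Omega_2(top_2)|.
= 7 * 8 = 56.

56


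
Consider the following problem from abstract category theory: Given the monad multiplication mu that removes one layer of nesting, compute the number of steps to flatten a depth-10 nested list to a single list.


Each application of mu: T^2 -> T removes one layer of nesting.
Starting at depth 10 (i.e., T^10(X)), we need to reach T(X).
Number of mu applications = 10 - 1 = 9

9


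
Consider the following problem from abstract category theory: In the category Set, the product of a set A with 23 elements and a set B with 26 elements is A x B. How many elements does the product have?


In Set, the product A x B is the Cartesian product.
By the universal property, |A x B| = |A| * |B|.
|A x B| = 23 * 26 = 598

598


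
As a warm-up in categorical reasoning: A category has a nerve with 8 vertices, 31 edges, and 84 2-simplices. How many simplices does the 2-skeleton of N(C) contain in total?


The 2-skeleton of the nerve N(C) consists of simplices in dimensions 0, 1, 2:
  |N(C)_0| = 8 (objects)
  |N(C)_1| = 31 (morphisms)
  |N(C)_2| = 84 (composable pairs)
Total = 8 + 31 + 84 = 123

123


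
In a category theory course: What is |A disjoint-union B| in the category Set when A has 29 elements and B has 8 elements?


In Set, the coproduct A + B is the disjoint union.
|A + B| = |A| + |B| = 29 + 8 = 37

37


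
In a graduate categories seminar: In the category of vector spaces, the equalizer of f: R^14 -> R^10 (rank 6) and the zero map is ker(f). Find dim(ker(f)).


The equalizer of f and the zero map is ker(f).
By the rank-nullity theorem: dim(ker(f)) = dim(domain) - rank(f).
dim(ker(f)) = 14 - 6 = 8

8


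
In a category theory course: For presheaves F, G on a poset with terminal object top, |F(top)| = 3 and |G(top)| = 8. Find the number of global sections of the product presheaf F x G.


Global sections of a presheaf on a poset with terminal top satisfy
Gamma(H) ~ H(top). Presheaves admit pointwise products, so
(F x G)(top) = F(top) x G(top) (Cartesian product).
|Gamma(F x G)| = |F(top)| * |G(top)| = 3 * 8 = 24.

24


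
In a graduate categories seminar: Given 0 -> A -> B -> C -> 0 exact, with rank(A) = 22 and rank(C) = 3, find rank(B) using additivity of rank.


For a short exact sequence 0 -> A -> B -> C -> 0,
rank is additive: rank(B) = rank(A) + rank(C).
rank(B) = 22 + 3 = 25

25


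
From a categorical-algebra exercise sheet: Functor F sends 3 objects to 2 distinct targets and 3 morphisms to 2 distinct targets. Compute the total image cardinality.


The image of F consists of distinct objects and distinct morphisms.
|Im(F)| on objects = 2
|Im(F)| on morphisms = 2
Total image cardinality = 2 + 2 = 4

4


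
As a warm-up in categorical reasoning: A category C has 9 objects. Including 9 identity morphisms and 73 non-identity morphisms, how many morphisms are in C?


Each object has an identity morphism, giving 9 identities.
Adding the 73 non-identity morphisms:
Total = 9 + 73 = 82

82


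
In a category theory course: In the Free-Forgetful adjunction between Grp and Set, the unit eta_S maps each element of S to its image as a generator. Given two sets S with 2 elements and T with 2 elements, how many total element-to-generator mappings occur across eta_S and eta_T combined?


The unit eta_X: X -> U(F(X)) of the Free-Forgetful adjunction
maps each element of X to a generator of F(X). For X = S + T (disjoint
union in Set), |S + T| = |S| + |T|.
Total mappings = 2 + 2 = 4.

4


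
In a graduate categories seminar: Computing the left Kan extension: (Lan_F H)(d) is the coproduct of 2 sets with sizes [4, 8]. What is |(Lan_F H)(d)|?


Pointwise, the left Kan extension (Lan_F H)(d) is the colimit, indexed
by the comma category (F downarrow d), of H composed with the
projection (F downarrow d) -> C. Here that colimit is given
as a coproduct (disjoint union) of sets, so its cardinality is the
sum of the sizes of the summands.
Coproduct of sets with sizes: 4 + 8
= 12

12


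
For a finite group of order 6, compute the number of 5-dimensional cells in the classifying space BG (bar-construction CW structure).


In the bar-construction CW model of BG, the n-cells are indexed by
n-tuples [g_1|...|g_n] of non-identity elements of G (degenerate
simplices with some g_i = e do not contribute cells), so there are
(|G| - 1)^n n-cells.
For dim = 5 with |G| = 6:
cells = (6 - 1)^5 = 5^5 = 3125

3125


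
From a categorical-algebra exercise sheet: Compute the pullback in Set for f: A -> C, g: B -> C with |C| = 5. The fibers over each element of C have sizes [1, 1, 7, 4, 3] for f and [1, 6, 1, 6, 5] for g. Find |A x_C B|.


The pullback A x_C B consists of pairs (a, b) with f(a) = g(b).
For each element c in C, the fiber product has |f^-1(c)| * |g^-1(c)| elements.
Summing over C: 1 * 1 + 1 * 6 + 7 * 1 + 4 * 6 + 3 * 5
= 1 + 6 + 7 + 24 + 15 = 53

53


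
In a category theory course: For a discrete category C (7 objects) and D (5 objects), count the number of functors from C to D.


A functor from a discrete category C to D is determined by
where each object maps. Each of the 7 objects of C can map
to any of the 5 objects of D independently.
Number of functors = 5^7 = 78125

78125


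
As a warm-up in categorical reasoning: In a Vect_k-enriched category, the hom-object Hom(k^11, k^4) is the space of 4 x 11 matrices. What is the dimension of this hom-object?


In Vect-enriched categories, Hom(k^n, k^m) is the space of m x n matrices.
dim(Hom(k^11, k^4)) = 4 * 11 = 44

44


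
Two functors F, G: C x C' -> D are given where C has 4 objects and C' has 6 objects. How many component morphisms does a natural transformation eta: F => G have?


A natural transformation eta: F => G assigns one component morphism per
object of the domain category.
The domain is the product category C x C', so
|Ob(C x C')| = |Ob(C)| * |Ob(C')| = 4 * 6 = 24.
Therefore eta has 24 component morphisms.

24


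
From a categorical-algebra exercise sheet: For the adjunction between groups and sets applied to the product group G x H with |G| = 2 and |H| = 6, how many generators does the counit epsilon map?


The counit epsilon_K: F(U(K)) -> K of the Free-Forgetful adjunction
maps |K| generators of F(U(K)) into K. For K = G x H (the product group),
|G x H| = |G| * |H|.
Total generators mapped = 2 * 6 = 12.

12


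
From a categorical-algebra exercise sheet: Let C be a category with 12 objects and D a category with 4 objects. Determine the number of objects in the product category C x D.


The product category C x D has objects that are pairs (c, d).
Number of pairs = |Ob(C)| * |Ob(D)| = 12 * 4 = 48

48


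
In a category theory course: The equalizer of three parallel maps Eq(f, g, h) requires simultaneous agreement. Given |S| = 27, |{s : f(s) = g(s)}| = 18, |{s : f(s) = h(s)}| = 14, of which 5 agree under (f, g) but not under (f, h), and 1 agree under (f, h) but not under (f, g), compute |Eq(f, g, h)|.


Eq(f, g, h) is the triple-agreement set: points in S where all three
maps take the same value. Using inclusion-exclusion on the pairwise data:
Pair (f, g) agrees on 18 points; pair (f, h) on 14 points.
Points agreeing under (f, g) but not (f, h) = 5; under (f, h) but not (f, g) = 1.
Triple-agreement = agreement-in-(f, g) minus points that agree under (f, g) but not (f, h):
|Eq(f, g, h)| = 18 - 5 = 13
(cross-check via (f, h): 14 - 1 = 13.)

13


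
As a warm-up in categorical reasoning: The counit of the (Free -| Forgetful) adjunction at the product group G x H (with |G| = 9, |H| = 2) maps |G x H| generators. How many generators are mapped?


The counit epsilon_K: F(U(K)) -> K of the Free-Forgetful adjunction
maps |K| generators of F(U(K)) into K. For K = G x H (the product group),
|G x H| = |G| * |H|.
Total generators mapped = 9 * 2 = 18.

18


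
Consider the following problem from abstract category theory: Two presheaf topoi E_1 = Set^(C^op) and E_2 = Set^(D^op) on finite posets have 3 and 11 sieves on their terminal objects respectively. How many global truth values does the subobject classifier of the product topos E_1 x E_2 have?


In a product of presheaf topoi E_1 x E_2, the subobject classifier
is Omega = Omega_1 x Omega_2 (componentwise), so
|Omega(top)| = |Omega_1(top_1)| * |Omega_2(top_2)|.
= 3 * 11 = 33.

33


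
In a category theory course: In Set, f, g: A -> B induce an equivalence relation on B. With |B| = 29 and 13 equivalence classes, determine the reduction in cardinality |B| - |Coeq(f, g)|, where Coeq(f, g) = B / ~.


The coequalizer Coeq(f, g) = B / ~ has one element per equivalence class.
|B| = 29, |Coeq(f, g)| = 13.
|B| - |Coeq(f, g)| = 29 - 13 = 16.

16


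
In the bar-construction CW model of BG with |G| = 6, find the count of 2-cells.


In the bar-construction CW model of BG, the n-cells are indexed by
n-tuples [g_1|...|g_n] of non-identity elements of G (degenerate
simplices with some g_i = e do not contribute cells), so there are
(|G| - 1)^n n-cells.
For dim = 2 with |G| = 6:
cells = (6 - 1)^2 = 5^2 = 25

25


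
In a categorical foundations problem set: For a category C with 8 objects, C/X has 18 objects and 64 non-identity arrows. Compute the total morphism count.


In the slice category C/X, objects are morphisms to X.
Identity morphisms: 18 (one per object of C/X).
Non-identity morphisms: 64.
Total = 18 + 64 = 82

82


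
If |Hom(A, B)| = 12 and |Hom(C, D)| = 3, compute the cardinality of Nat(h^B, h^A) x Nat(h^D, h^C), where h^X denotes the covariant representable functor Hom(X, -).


By the Yoneda lemma, Nat(h^B, h^A) is isomorphic to Hom(A, B),
so |Nat(h^B, h^A)| = |Hom(A, B)| and |Nat(h^D, h^C)| = |Hom(C, D)|.
|Hom(A, B)| = 12, |Hom(C, D)| = 3.
|Nat(h^B, h^A) x Nat(h^D, h^C)| = 12 * 3 = 36

36


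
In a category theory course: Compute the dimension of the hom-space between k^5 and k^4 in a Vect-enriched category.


In Vect-enriched categories, Hom(k^n, k^m) is the space of m x n matrices.
dim(Hom(k^5, k^4)) = 4 * 5 = 20

20


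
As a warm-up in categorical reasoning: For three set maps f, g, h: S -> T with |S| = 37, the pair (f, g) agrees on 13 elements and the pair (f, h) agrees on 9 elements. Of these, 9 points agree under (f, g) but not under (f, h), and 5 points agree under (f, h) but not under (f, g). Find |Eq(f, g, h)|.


Eq(f, g, h) is the triple-agreement set: points in S where all three
maps take the same value. Using inclusion-exclusion on the pairwise data:
Pair (f, g) agrees on 13 points; pair (f, h) on 9 points.
Points agreeing under (f, g) but not (f, h) = 9; under (f, h) but not (f, g) = 5.
Triple-agreement = agreement-in-(f, g) minus points that agree under (f, g) but not (f, h):
|Eq(f, g, h)| = 13 - 9 = 4
(cross-check via (f, h): 9 - 5 = 4.)

4


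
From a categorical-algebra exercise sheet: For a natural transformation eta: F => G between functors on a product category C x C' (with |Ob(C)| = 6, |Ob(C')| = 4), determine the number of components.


A natural transformation eta: F => G assigns one component morphism per
object of the domain category.
The domain is the product category C x C', so
|Ob(C x C')| = |Ob(C)| * |Ob(C')| = 6 * 4 = 24.
Therefore eta has 24 component morphisms.

24


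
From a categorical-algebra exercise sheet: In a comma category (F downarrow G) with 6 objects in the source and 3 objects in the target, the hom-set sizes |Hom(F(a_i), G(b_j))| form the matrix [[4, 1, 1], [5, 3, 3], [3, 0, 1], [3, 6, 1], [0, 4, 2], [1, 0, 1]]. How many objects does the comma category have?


Objects of (F downarrow G) are triples (a, b, h: F(a)->G(b)).
The count equals the sum of all entries in the hom-matrix.
sum(row 0) = 6
sum(row 1) = 11
sum(row 2) = 4
sum(row 3) = 10
sum(row 4) = 6
sum(row 5) = 2
Grand total = 39

39


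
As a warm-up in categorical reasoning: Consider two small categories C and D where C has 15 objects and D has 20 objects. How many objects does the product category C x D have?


The product category C x D has objects that are pairs (c, d).
Number of pairs = |Ob(C)| * |Ob(D)| = 15 * 20 = 300

300


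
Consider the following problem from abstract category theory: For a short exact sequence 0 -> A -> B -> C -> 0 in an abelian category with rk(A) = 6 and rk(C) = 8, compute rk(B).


For a short exact sequence 0 -> A -> B -> C -> 0,
rank is additive: rank(B) = rank(A) + rank(C).
rank(B) = 6 + 8 = 14

14


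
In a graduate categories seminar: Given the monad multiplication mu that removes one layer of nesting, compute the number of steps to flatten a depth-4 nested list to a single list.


Each application of mu: T^2 -> T removes one layer of nesting.
Starting at depth 4 (i.e., T^4(X)), we need to reach T(X).
Number of mu applications = 4 - 1 = 3

3


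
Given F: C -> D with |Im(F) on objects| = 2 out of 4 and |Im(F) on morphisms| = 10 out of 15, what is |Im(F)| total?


The image of F consists of distinct objects and distinct morphisms.
|Im(F)| on objects = 2
|Im(F)| on morphisms = 10
Total image cardinality = 2 + 10 = 12

12


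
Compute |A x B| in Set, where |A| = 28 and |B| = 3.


In Set, the product A x B is the Cartesian product.
By the universal property, |A x B| = |A| * |B|.
|A x B| = 28 * 3 = 84

84


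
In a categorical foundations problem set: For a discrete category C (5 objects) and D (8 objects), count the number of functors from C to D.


A functor from a discrete category C to D is determined by
where each object maps. Each of the 5 objects of C can map
to any of the 8 objects of D independently.
Number of functors = 8^5 = 32768

32768


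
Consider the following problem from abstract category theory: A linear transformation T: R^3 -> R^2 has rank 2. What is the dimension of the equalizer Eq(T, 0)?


The equalizer of f and the zero map is ker(f).
By the rank-nullity theorem: dim(ker(f)) = dim(domain) - rank(f).
dim(ker(f)) = 3 - 2 = 1

1


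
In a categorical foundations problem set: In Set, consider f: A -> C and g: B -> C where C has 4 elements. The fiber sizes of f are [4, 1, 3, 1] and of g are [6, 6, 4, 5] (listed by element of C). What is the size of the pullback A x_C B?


The pullback A x_C B consists of pairs (a, b) with f(a) = g(b).
For each element c in C, the fiber product has |f^-1(c)| * |g^-1(c)| elements.
Summing over C: 4 * 6 + 1 * 6 + 3 * 4 + 1 * 5
= 24 + 6 + 12 + 5 = 47

47


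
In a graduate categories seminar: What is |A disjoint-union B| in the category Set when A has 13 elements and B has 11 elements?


In Set, the coproduct A + B is the disjoint union.
|A + B| = |A| + |B| = 13 + 11 = 24

24


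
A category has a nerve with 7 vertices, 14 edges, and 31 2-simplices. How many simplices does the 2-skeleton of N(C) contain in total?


The 2-skeleton of the nerve N(C) consists of simplices in dimensions 0, 1, 2:
  |N(C)_0| = 7 (objects)
  |N(C)_1| = 14 (morphisms)
  |N(C)_2| = 31 (composable pairs)
Total = 7 + 14 + 31 = 52

52


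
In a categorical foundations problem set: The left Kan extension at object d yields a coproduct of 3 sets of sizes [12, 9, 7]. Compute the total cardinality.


Pointwise, the left Kan extension (Lan_F H)(d) is the colimit, indexed
by the comma category (F downarrow d), of H composed with the
projection (F downarrow d) -> C. Here that colimit is given
as a coproduct (disjoint union) of sets, so its cardinality is the
sum of the sizes of the summands.
Coproduct of sets with sizes: 12 + 9 + 7
= 28

28


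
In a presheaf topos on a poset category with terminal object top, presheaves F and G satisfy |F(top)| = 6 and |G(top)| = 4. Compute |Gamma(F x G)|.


Global sections of a presheaf on a poset with terminal top satisfy
Gamma(H) ~ H(top). Presheaves admit pointwise products, so
(F x G)(top) = F(top) x G(top) (Cartesian product).
|Gamma(F x G)| = |F(top)| * |G(top)| = 6 * 4 = 24.

24


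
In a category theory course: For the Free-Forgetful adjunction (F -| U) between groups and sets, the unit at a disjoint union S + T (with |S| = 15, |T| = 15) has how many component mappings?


The unit eta_X: X -> U(F(X)) of the Free-Forgetful adjunction
maps each element of X to a generator of F(X). For X = S + T (disjoint
union in Set), |S + T| = |S| + |T|.
Total mappings = 15 + 15 = 30.

30


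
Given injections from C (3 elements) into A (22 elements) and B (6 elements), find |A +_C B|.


The pushout A +_C B identifies the images of C in A and B.
|A +_C B| = |A| + |B| - |C| (for injections).
= 22 + 6 - 3 = 25

25


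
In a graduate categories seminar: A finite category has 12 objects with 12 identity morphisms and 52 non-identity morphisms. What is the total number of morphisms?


Each object has an identity morphism, giving 12 identities.
Adding the 52 non-identity morphisms:
Total = 12 + 52 = 64

64


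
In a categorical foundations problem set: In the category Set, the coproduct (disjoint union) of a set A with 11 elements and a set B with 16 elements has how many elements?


In Set, the coproduct A + B is the disjoint union.
|A + B| = |A| + |B| = 11 + 16 = 27

27


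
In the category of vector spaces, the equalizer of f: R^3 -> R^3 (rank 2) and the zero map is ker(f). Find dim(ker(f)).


The equalizer of f and the zero map is ker(f).
By the rank-nullity theorem: dim(ker(f)) = dim(domain) - rank(f).
dim(ker(f)) = 3 - 2 = 1

1


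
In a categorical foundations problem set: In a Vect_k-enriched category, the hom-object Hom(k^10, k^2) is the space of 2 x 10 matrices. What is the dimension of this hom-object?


In Vect-enriched categories, Hom(k^n, k^m) is the space of m x n matrices.
dim(Hom(k^10, k^2)) = 2 * 10 = 20

20


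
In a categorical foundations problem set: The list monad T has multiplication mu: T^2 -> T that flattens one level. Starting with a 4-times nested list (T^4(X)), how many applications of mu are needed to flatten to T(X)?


Each application of mu: T^2 -> T removes one layer of nesting.
Starting at depth 4 (i.e., T^4(X)), we need to reach T(X).
Number of mu applications = 4 - 1 = 3

3


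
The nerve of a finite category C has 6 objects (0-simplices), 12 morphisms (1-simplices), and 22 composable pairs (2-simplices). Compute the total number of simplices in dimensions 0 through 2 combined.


The 2-skeleton of the nerve N(C) consists of simplices in dimensions 0, 1, 2:
  |N(C)_0| = 6 (objects)
  |N(C)_1| = 12 (morphisms)
  |N(C)_2| = 22 (composable pairs)
Total = 6 + 12 + 22 = 40

40


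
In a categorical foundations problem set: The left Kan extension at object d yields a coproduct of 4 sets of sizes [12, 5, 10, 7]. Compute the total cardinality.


Pointwise, the left Kan extension (Lan_F H)(d) is the colimit, indexed
by the comma category (F downarrow d), of H composed with the
projection (F downarrow d) -> C. Here that colimit is given
as a coproduct (disjoint union) of sets, so its cardinality is the
sum of the sizes of the summands.
Coproduct of sets with sizes: 12 + 5 + 10 + 7
= 34

34


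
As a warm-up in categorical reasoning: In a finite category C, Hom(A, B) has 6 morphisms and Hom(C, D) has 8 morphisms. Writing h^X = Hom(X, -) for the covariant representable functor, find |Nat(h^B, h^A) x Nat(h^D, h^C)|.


By the Yoneda lemma, Nat(h^B, h^A) is isomorphic to Hom(A, B),
so |Nat(h^B, h^A)| = |Hom(A, B)| and |Nat(h^D, h^C)| = |Hom(C, D)|.
|Hom(A, B)| = 6, |Hom(C, D)| = 8.
|Nat(h^B, h^A) x Nat(h^D, h^C)| = 6 * 8 = 48

48


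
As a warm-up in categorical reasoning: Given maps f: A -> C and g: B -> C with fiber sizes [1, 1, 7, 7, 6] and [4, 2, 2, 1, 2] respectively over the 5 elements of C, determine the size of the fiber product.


The pullback A x_C B consists of pairs (a, b) with f(a) = g(b).
For each element c in C, the fiber product has |f^-1(c)| * |g^-1(c)| elements.
Summing over C: 1 * 4 + 1 * 2 + 7 * 2 + 7 * 1 + 6 * 2
= 4 + 2 + 14 + 7 + 12 = 39

39


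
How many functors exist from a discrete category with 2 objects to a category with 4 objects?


A functor from a discrete category C to D is determined by
where each object maps. Each of the 2 objects of C can map
to any of the 4 objects of D independently.
Number of functors = 4^2 = 16

16


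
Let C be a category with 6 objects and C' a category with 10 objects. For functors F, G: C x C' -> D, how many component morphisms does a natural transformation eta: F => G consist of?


A natural transformation eta: F => G assigns one component morphism per
object of the domain category.
The domain is the product category C x C', so
|Ob(C x C')| = |Ob(C)| * |Ob(C')| = 6 * 10 = 60.
Therefore eta has 60 component morphisms.

60


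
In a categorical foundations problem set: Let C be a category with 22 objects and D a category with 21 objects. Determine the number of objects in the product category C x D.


The product category C x D has objects that are pairs (c, d).
Number of pairs = |Ob(C)| * |Ob(D)| = 22 * 21 = 462

462


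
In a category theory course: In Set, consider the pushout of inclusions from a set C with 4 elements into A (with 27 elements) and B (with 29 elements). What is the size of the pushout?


The pushout A +_C B identifies the images of C in A and B.
|A +_C B| = |A| + |B| - |C| (for injections).
= 27 + 29 - 4 = 52

52


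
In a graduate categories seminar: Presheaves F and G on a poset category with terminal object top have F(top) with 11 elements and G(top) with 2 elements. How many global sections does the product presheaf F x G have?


Global sections of a presheaf on a poset with terminal top satisfy
Gamma(H) ~ H(top). Presheaves admit pointwise products, so
(F x G)(top) = F(top) x G(top) (Cartesian product).
|Gamma(F x G)| = |F(top)| * |G(top)| = 11 * 2 = 22.

22


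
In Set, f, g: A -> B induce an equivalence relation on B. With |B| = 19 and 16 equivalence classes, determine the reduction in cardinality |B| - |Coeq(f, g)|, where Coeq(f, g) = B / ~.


The coequalizer Coeq(f, g) = B / ~ has one element per equivalence class.
|B| = 19, |Coeq(f, g)| = 16.
|B| - |Coeq(f, g)| = 19 - 16 = 3.

3


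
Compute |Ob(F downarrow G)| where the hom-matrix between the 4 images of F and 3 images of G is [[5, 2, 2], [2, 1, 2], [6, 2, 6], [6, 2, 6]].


Objects of (F downarrow G) are triples (a, b, h: F(a)->G(b)).
The count equals the sum of all entries in the hom-matrix.
sum(row 0) = 9
sum(row 1) = 5
sum(row 2) = 14
sum(row 3) = 14
Grand total = 42

42


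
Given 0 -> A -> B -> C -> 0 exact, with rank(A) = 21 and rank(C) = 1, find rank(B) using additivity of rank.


For a short exact sequence 0 -> A -> B -> C -> 0,
rank is additive: rank(B) = rank(A) + rank(C).
rank(B) = 21 + 1 = 22

22


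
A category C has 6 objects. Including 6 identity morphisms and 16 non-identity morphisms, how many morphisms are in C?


Each object has an identity morphism, giving 6 identities.
Adding the 16 non-identity morphisms:
Total = 6 + 16 = 22

22


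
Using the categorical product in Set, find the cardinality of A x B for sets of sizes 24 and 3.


In Set, the product A x B is the Cartesian product.
By the universal property, |A x B| = |A| * |B|.
|A x B| = 24 * 3 = 72

72


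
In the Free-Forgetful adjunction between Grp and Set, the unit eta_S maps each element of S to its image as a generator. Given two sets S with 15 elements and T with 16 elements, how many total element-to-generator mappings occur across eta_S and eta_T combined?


The unit eta_X: X -> U(F(X)) of the Free-Forgetful adjunction
maps each element of X to a generator of F(X). For X = S + T (disjoint
union in Set), |S + T| = |S| + |T|.
Total mappings = 15 + 16 = 31.

31


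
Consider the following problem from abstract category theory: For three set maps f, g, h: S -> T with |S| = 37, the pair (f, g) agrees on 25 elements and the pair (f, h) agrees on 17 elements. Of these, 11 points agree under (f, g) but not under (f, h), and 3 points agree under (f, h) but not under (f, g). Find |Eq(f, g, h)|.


Eq(f, g, h) is the triple-agreement set: points in S where all three
maps take the same value. Using inclusion-exclusion on the pairwise data:
Pair (f, g) agrees on 25 points; pair (f, h) on 17 points.
Points agreeing under (f, g) but not (f, h) = 11; under (f, h) but not (f, g) = 3.
Triple-agreement = agreement-in-(f, g) minus points that agree under (f, g) but not (f, h):
|Eq(f, g, h)| = 25 - 11 = 14
(cross-check via (f, h): 17 - 3 = 14.)

14


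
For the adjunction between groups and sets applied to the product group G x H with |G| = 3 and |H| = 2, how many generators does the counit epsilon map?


The counit epsilon_K: F(U(K)) -> K of the Free-Forgetful adjunction
maps |K| generators of F(U(K)) into K. For K = G x H (the product group),
|G x H| = |G| * |H|.
Total generators mapped = 3 * 2 = 6.

6


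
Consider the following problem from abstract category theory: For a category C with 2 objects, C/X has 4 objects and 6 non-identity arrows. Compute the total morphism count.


In the slice category C/X, objects are morphisms to X.
Identity morphisms: 4 (one per object of C/X).
Non-identity morphisms: 6.
Total = 4 + 6 = 10

10


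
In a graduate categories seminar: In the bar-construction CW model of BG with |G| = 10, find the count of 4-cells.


In the bar-construction CW model of BG, the n-cells are indexed by
n-tuples [g_1|...|g_n] of non-identity elements of G (degenerate
simplices with some g_i = e do not contribute cells), so there are
(|G| - 1)^n n-cells.
For dim = 4 with |G| = 10:
cells = (10 - 1)^4 = 9^4 = 6561

6561


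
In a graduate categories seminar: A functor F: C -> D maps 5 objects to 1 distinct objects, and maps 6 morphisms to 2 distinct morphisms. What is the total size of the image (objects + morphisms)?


The image of F consists of distinct objects and distinct morphisms.
|Im(F)| on objects = 1
|Im(F)| on morphisms = 2
Total image cardinality = 1 + 2 = 3

3


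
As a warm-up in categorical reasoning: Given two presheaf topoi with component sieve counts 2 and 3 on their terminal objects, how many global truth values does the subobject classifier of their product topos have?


In a product of presheaf topoi E_1 x E_2, the subobject classifier
is Omega = Omega_1 x Omega_2 (componentwise), so
|Omega(top)| = |Omega_1(top_1)| * |Omega_2(top_2)|.
= 2 * 3 = 6.

6


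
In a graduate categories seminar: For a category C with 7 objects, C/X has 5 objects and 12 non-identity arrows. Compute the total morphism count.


In the slice category C/X, objects are morphisms to X.
Identity morphisms: 5 (one per object of C/X).
Non-identity morphisms: 12.
Total = 5 + 12 = 17

17


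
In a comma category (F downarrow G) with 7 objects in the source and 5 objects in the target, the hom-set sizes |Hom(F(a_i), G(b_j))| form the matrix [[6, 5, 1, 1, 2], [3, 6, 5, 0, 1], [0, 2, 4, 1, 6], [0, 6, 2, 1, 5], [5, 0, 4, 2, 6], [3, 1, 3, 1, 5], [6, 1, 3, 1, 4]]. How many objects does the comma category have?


Objects of (F downarrow G) are triples (a, b, h: F(a)->G(b)).
The count equals the sum of all entries in the hom-matrix.
sum(row 0) = 15
sum(row 1) = 15
sum(row 2) = 13
sum(row 3) = 14
sum(row 4) = 17
sum(row 5) = 13
sum(row 6) = 15
Grand total = 102

102


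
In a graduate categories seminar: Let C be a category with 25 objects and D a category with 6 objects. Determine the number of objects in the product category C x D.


The product category C x D has objects that are pairs (c, d).
Number of pairs = |Ob(C)| * |Ob(D)| = 25 * 6 = 150

150


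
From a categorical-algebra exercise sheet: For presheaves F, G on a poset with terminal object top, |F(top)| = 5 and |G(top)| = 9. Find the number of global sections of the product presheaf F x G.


Global sections of a presheaf on a poset with terminal top satisfy
Gamma(H) ~ H(top). Presheaves admit pointwise products, so
(F x G)(top) = F(top) x G(top) (Cartesian product).
|Gamma(F x G)| = |F(top)| * |G(top)| = 5 * 9 = 45.

45


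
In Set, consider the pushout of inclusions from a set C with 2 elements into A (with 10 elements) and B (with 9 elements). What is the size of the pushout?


The pushout A +_C B identifies the images of C in A and B.
|A +_C B| = |A| + |B| - |C| (for injections).
= 10 + 9 - 2 = 17

17


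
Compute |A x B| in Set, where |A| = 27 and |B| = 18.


In Set, the product A x B is the Cartesian product.
By the universal property, |A x B| = |A| * |B|.
|A x B| = 27 * 18 = 486

486


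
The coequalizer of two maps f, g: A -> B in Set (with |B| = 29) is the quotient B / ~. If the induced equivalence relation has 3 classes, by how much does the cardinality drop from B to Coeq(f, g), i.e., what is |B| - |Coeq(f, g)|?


The coequalizer Coeq(f, g) = B / ~ has one element per equivalence class.
|B| = 29, |Coeq(f, g)| = 3.
|B| - |Coeq(f, g)| = 29 - 3 = 26.

26
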